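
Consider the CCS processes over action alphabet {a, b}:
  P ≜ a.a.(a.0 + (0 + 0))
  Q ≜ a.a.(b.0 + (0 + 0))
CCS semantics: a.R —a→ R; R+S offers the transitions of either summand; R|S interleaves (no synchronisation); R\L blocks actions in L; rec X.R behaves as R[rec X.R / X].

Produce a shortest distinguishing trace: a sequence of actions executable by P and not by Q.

aaa

P's transition system — 4 states:
  p0 = a.a.(a.0 + (0 + 0)) has moves --a--▸ p1
  p1 = a.(a.0 + (0 + 0)) has moves --a--▸ p2
  p2 = a.0 + (0 + 0) has moves --a--▸ p3
  p3 = 0 has moves ·
Q's transition system — 4 states:
  q0 = a.a.(b.0 + (0 + 0)) has moves --a--▸ q1
  q1 = a.(b.0 + (0 + 0)) has moves --a--▸ q2
  q2 = b.0 + (0 + 0) has moves --b--▸ q3
  q3 = 0 has moves ·
Run σ = ⟨aaa⟩ on P: start {p0}
  after a @ step 1: {p1}
  after a @ step 2: {p2}
  after a @ step 3: {p3}
  ✓ P
Run σ = ⟨aaa⟩ on Q: start {q0}
  after a @ step 1: {q1}
  after a @ step 2: {q2}
  after a @ step 3: ∅ (Q stuck)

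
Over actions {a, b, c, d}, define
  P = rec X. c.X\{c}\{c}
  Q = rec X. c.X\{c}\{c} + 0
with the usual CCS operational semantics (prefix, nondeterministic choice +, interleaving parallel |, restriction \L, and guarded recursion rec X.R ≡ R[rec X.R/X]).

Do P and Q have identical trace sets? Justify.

Reachable graph of P (2 states):
  u0 = rec X. c.X\{c}\{c} ⊢ —c→ u1
  u1 = (rec X. c.X\{c}\{c})\{c}\{c} ⊢ stopped
Reachable graph of Q (2 states):
  v0 = rec X. c.X\{c}\{c} + 0 ⊢ —c→ v1
  v1 = (rec X. c.X\{c}\{c} + 0)\{c}\{c} ⊢ stopped
Partition-refinement fixed point:
  B0 = {u0, v0}
  B1 = {u1, v1}
u0 ∈ B0, v0 ∈ B0 → same block
Bisimilar ⇒ trace-equivalent.

trace-equivalent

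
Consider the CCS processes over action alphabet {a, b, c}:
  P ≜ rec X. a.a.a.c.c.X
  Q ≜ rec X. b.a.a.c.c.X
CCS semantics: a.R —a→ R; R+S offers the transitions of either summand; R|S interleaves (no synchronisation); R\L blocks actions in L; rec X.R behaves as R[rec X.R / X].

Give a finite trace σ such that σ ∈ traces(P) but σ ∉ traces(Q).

a

P's transition system — 5 states:
  s0 = rec X. a.a.a.c.c.X has moves -a-> s1
  s1 = a.a.c.c.(rec X. a.a.a.c.c.X) has moves -a-> s2
  s2 = a.c.c.(rec X. a.a.a.c.c.X) has moves -a-> s3
  s3 = c.c.(rec X. a.a.a.c.c.X) has moves -c-> s4
  s4 = c.(rec X. a.a.a.c.c.X) has moves -c-> s0
Q's transition system — 5 states:
  t0 = rec X. b.a.a.c.c.X has moves -b-> t1
  t1 = a.a.c.c.(rec X. b.a.a.c.c.X) has moves -a-> t2
  t2 = a.c.c.(rec X. b.a.a.c.c.X) has moves -a-> t3
  t3 = c.c.(rec X. b.a.a.c.c.X) has moves -c-> t4
  t4 = c.(rec X. b.a.a.c.c.X) has moves -c-> t0
Executing a from P (initial set {s0}):
  [1] a ⇒ {s1}
  P completes σ.
Executing a from Q (initial set {t0}):
  [1] a ⇒ ∅ (Q stuck)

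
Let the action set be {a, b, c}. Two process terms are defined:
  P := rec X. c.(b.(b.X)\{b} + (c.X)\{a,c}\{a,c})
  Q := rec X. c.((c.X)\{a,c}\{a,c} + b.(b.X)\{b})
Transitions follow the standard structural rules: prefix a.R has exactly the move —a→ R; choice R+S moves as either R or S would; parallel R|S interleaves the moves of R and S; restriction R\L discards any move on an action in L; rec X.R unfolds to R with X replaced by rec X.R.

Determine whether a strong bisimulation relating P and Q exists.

LTS(P): 3 reachable states
  s0 = rec X. c.(b.(b.X)\{b} + (c.X)\{a,c}\{a,c}) :: -c-> s1
  s1 = b.(b.(rec X. c.(b.(b.X)\{b} + (c.X)\{a,c}\{a,c})))\{b} + (c.(rec X. c.(b.(b.X)\{b} + (c.X)\{a,c}\{a,c})))\{a,c}\{a,c} :: -b-> s2
  s2 = (b.(rec X. c.(b.(b.X)\{b} + (c.X)\{a,c}\{a,c})))\{b} :: stopped
LTS(Q): 3 reachable states
  t0 = rec X. c.((c.X)\{a,c}\{a,c} + b.(b.X)\{b}) :: -c-> t1
  t1 = (c.(rec X. c.((c.X)\{a,c}\{a,c} + b.(b.X)\{b})))\{a,c}\{a,c} + b.(b.(rec X. c.((c.X)\{a,c}\{a,c} + b.(b.X)\{b})))\{b} :: -b-> t2
  t2 = (b.(rec X. c.((c.X)\{a,c}\{a,c} + b.(b.X)\{b})))\{b} :: stopped
Bisimilarity quotient blocks:
  B0 = {s0, t0}
  B1 = {s1, t1}
  B2 = {s2, t2}
s0 ∈ B0, t0 ∈ B0 → same block

bisimilar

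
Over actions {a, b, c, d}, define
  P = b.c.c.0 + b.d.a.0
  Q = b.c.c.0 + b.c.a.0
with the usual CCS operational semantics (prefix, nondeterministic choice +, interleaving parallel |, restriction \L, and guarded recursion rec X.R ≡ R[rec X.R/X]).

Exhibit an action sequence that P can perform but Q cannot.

Reachable graph of P (6 states):
  s0 = b.c.c.0 + b.d.a.0 ⊢ =b=> s1, =b=> s2
  s1 = c.c.0 ⊢ =c=> s3
  s2 = d.a.0 ⊢ =d=> s4
  s3 = c.0 ⊢ =c=> s5
  s4 = a.0 ⊢ =a=> s5
  s5 = 0 ⊢ deadlocked
Reachable graph of Q (6 states):
  t0 = b.c.c.0 + b.c.a.0 ⊢ =b=> t1, =b=> t2
  t1 = c.a.0 ⊢ =c=> t3
  t2 = c.c.0 ⊢ =c=> t4
  t3 = a.0 ⊢ =a=> t5
  t4 = c.0 ⊢ =c=> t5
  t5 = 0 ⊢ deadlocked
Run σ = ⟨bd⟩ on P: start {s0}
  after b @ step 1: {s1, s2}
  after d @ step 2: {s4}
  P completes σ.
Run σ = ⟨bd⟩ on Q: start {t0}
  after b @ step 1: {t1, t2}
  after d @ step 2: ∅  — Q cannot continue

bd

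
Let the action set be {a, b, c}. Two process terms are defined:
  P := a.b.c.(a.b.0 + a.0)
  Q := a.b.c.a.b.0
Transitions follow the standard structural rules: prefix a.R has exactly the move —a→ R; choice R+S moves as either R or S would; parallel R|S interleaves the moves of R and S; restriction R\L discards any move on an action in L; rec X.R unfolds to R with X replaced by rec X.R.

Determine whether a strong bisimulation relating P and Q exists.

Reachable graph of P (6 states):
  p0 = a.b.c.(a.b.0 + a.0) ⊢ —a→ p1
  p1 = b.c.(a.b.0 + a.0) ⊢ —b→ p2
  p2 = c.(a.b.0 + a.0) ⊢ —c→ p3
  p3 = a.b.0 + a.0 ⊢ —a→ p4, —a→ p5
  p4 = 0 ⊢ (no moves)
  p5 = b.0 ⊢ —b→ p4
Reachable graph of Q (6 states):
  q0 = a.b.c.a.b.0 ⊢ —a→ q1
  q1 = b.c.a.b.0 ⊢ —b→ q2
  q2 = c.a.b.0 ⊢ —c→ q3
  q3 = a.b.0 ⊢ —a→ q4
  q4 = b.0 ⊢ —b→ q5
  q5 = 0 ⊢ (no moves)
Coarsest stable partition (strong bisimilarity classes):
  B0 = {p0}
  B1 = {p1}
  B2 = {p2}
  B3 = {p3}
  B4 = {p5, q4}
  B5 = {p4, q5}
  B6 = {q0}
  B7 = {q1}
  B8 = {q2}
  B9 = {q3}
p0 ∈ B0, q0 ∈ B6 → different blocks

not bisimilar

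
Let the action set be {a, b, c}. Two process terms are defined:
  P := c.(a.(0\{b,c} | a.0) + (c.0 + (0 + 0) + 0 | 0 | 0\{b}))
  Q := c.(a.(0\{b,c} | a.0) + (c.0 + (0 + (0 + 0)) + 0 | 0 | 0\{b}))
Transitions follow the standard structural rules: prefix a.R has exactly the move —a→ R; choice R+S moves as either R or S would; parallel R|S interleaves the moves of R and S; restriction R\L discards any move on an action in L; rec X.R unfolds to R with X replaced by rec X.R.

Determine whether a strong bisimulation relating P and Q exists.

LTS(P): 5 reachable states
  m0 = c.(a.(0\{b,c} | a.0) + (c.0 + (0 + 0) + 0 | 0 | 0\{b})) :: ··c··> m1
  m1 = a.(0\{b,c} | a.0) + (c.0 + (0 + 0) + 0 | 0 | 0\{b}) :: ··a··> m2, ··c··> m3
  m2 = 0\{b,c} | a.0 :: ··a··> m4
  m3 = 0 :: ∅
  m4 = 0\{b,c} | 0 :: ∅
LTS(Q): 5 reachable states
  n0 = c.(a.(0\{b,c} | a.0) + (c.0 + (0 + (0 + 0)) + 0 | 0 | 0\{b})) :: ··c··> n1
  n1 = a.(0\{b,c} | a.0) + (c.0 + (0 + (0 + 0)) + 0 | 0 | 0\{b}) :: ··a··> n2, ··c··> n3
  n2 = 0\{b,c} | a.0 :: ··a··> n4
  n3 = 0 :: ∅
  n4 = 0\{b,c} | 0 :: ∅
Bisimilarity quotient blocks:
  B0 = {m0, n0}
  B1 = {m1, n1}
  B2 = {m2, n2}
  B3 = {m3, m4, n3, n4}
m0 ∈ B0, n0 ∈ B0 → same block

P ~ Q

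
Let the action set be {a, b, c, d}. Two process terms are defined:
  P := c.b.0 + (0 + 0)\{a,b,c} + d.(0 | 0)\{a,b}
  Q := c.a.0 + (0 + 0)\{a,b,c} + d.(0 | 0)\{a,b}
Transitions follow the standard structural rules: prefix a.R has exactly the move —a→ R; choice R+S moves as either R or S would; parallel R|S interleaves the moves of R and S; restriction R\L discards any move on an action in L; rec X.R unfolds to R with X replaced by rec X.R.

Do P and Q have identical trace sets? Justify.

trace-distinct — witness ⟨cb⟩

P's transition system — 4 states:
  p0 = c.b.0 + (0 + 0)\{a,b,c} + d.(0 | 0)\{a,b} ⊢ =c=> p1, =d=> p2
  p1 = b.0 ⊢ =b=> p3
  p2 = (0 | 0)\{a,b} ⊢ deadlocked
  p3 = 0 ⊢ deadlocked
Q's transition system — 4 states:
  q0 = c.a.0 + (0 + 0)\{a,b,c} + d.(0 | 0)\{a,b} ⊢ =c=> q1, =d=> q2
  q1 = a.0 ⊢ =a=> q3
  q2 = (0 | 0)\{a,b} ⊢ deadlocked
  q3 = 0 ⊢ deadlocked
Trace ⟨cb⟩ through P, begin at {p0}:
  step 1 (c): {p1}
  step 2 (b): {p3}
  ✓ P
Trace ⟨cb⟩ through Q, begin at {q0}:
  step 1 (c): {q1}
  step 2 (b): ∅  — Q cannot continue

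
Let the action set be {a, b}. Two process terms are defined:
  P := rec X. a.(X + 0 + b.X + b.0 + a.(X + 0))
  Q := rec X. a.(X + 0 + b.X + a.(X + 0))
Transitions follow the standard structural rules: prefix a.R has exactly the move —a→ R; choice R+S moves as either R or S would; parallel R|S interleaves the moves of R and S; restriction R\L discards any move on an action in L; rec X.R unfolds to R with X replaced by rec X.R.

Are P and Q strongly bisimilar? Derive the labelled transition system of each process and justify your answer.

NO

LTS(P): 4 reachable states
  p0 = rec X. a.(X + 0 + b.X + b.0 + a.(X + 0)) has moves =a=> p1
  p1 = (rec X. a.(X + 0 + b.X + b.0 + a.(X + 0))) + 0 + b.(rec X. a.(X + 0 + b.X + b.0 + a.(X + 0))) + b.0 + a.((rec X. a.(X + 0 + b.X + b.0 + a.(X + 0))) + 0) has moves =a=> p1, =a=> p2, =b=> p0, =b=> p3
  p2 = (rec X. a.(X + 0 + b.X + b.0 + a.(X + 0))) + 0 has moves =a=> p1
  p3 = 0 has moves ·
LTS(Q): 3 reachable states
  q0 = rec X. a.(X + 0 + b.X + a.(X + 0)) has moves =a=> q1
  q1 = (rec X. a.(X + 0 + b.X + a.(X + 0))) + 0 + b.(rec X. a.(X + 0 + b.X + a.(X + 0))) + a.((rec X. a.(X + 0 + b.X + a.(X + 0))) + 0) has moves =a=> q1, =a=> q2, =b=> q0
  q2 = (rec X. a.(X + 0 + b.X + a.(X + 0))) + 0 has moves =a=> q1
Partition-refinement fixed point:
  B0 = {p0, p2}
  B1 = {p1}
  B2 = {p3}
  B3 = {q0, q2}
  B4 = {q1}
p0 ∈ B0, q0 ∈ B3 → different blocks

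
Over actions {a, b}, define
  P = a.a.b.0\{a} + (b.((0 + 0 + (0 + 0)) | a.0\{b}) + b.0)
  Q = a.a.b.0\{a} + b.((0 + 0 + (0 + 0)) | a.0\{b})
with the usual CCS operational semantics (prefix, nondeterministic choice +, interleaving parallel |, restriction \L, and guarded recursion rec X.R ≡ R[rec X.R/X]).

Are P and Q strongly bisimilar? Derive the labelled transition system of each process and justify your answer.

NO

P's transition system — 7 states:
  p0 = a.a.b.0\{a} + (b.((0 + 0 + (0 + 0)) | a.0\{b}) + b.0) | -a-> p1, -b-> p2, -b-> p3
  p1 = a.b.0\{a} | -a-> p4
  p2 = (0 + 0 + (0 + 0)) | a.0\{b} | -a-> p5
  p3 = 0 | ∅
  p4 = b.0\{a} | -b-> p6
  p5 = (0 + 0 + (0 + 0)) | 0\{b} | ∅
  p6 = 0\{a} | ∅
Q's transition system — 6 states:
  q0 = a.a.b.0\{a} + b.((0 + 0 + (0 + 0)) | a.0\{b}) | -a-> q1, -b-> q2
  q1 = a.b.0\{a} | -a-> q3
  q2 = (0 + 0 + (0 + 0)) | a.0\{b} | -a-> q4
  q3 = b.0\{a} | -b-> q5
  q4 = (0 + 0 + (0 + 0)) | 0\{b} | ∅
  q5 = 0\{a} | ∅
Coarsest stable partition (strong bisimilarity classes):
  B0 = {p0}
  B1 = {p1, q1}
  B2 = {p4, q3}
  B3 = {p3, p5, p6, q4, q5}
  B4 = {p2, q2}
  B5 = {q0}
p0 ∈ B0, q0 ∈ B5 → different blocks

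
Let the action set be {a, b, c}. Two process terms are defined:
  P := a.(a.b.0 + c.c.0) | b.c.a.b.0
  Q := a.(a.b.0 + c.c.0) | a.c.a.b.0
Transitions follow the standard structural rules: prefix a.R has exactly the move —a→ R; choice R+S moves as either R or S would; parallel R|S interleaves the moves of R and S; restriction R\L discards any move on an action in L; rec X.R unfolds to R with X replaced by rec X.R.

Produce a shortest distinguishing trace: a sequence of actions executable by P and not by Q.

LTS(P): 25 reachable states
  m0 = a.(a.b.0 + c.c.0) | b.c.a.b.0 has moves ··a··> m1, ··b··> m2
  m1 = (a.b.0 + c.c.0) | b.c.a.b.0 has moves ··a··> m3, ··b··> m4, ··c··> m5
  m2 = a.(a.b.0 + c.c.0) | c.a.b.0 has moves ··a··> m4, ··c··> m6
  m3 = b.0 | b.c.a.b.0 has moves ··b··> m7, ··b··> m8
  m4 = (a.b.0 + c.c.0) | c.a.b.0 has moves ··a··> m8, ··c··> m10, ··c··> m9
  m5 = c.0 | b.c.a.b.0 has moves ··b··> m10, ··c··> m7
  m6 = a.(a.b.0 + c.c.0) | a.b.0 has moves ··a··> m11, ··a··> m9
  m7 = 0 | b.c.a.b.0 has moves ··b··> m12
  m8 = b.0 | c.a.b.0 has moves ··b··> m12, ··c··> m13
  m9 = (a.b.0 + c.c.0) | a.b.0 has moves ··a··> m13, ··a··> m14, ··c··> m15
  m10 = c.0 | c.a.b.0 has moves ··c··> m12, ··c··> m15
  m11 = a.(a.b.0 + c.c.0) | b.0 has moves ··a··> m14, ··b··> m16
  m12 = 0 | c.a.b.0 has moves ··c··> m17
  m13 = b.0 | a.b.0 has moves ··a··> m18, ··b··> m17
  m14 = (a.b.0 + c.c.0) | b.0 has moves ··a··> m18, ··b··> m19, ··c··> m20
  m15 = c.0 | a.b.0 has moves ··a··> m20, ··c··> m17
  m16 = a.(a.b.0 + c.c.0) | 0 has moves ··a··> m19
  m17 = 0 | a.b.0 has moves ··a··> m21
  m18 = b.0 | b.0 has moves ··b··> m21, ··b··> m22
  m19 = (a.b.0 + c.c.0) | 0 has moves ··a··> m22, ··c··> m23
  m20 = c.0 | b.0 has moves ··b··> m23, ··c··> m21
  m21 = 0 | b.0 has moves ··b··> m24
  m22 = b.0 | 0 has moves ··b··> m24
  m23 = c.0 | 0 has moves ··c··> m24
  m24 = 0 | 0 has moves ∅
LTS(Q): 25 reachable states
  n0 = a.(a.b.0 + c.c.0) | a.c.a.b.0 has moves ··a··> n1, ··a··> n2
  n1 = (a.b.0 + c.c.0) | a.c.a.b.0 has moves ··a··> n3, ··a··> n4, ··c··> n5
  n2 = a.(a.b.0 + c.c.0) | c.a.b.0 has moves ··a··> n3, ··c··> n6
  n3 = (a.b.0 + c.c.0) | c.a.b.0 has moves ··a··> n7, ··c··> n8, ··c··> n9
  n4 = b.0 | a.c.a.b.0 has moves ··a··> n7, ··b··> n10
  n5 = c.0 | a.c.a.b.0 has moves ··a··> n9, ··c··> n10
  n6 = a.(a.b.0 + c.c.0) | a.b.0 has moves ··a··> n11, ··a··> n8
  n7 = b.0 | c.a.b.0 has moves ··b··> n12, ··c··> n13
  n8 = (a.b.0 + c.c.0) | a.b.0 has moves ··a··> n13, ··a··> n14, ··c··> n15
  n9 = c.0 | c.a.b.0 has moves ··c··> n12, ··c··> n15
  n10 = 0 | a.c.a.b.0 has moves ··a··> n12
  n11 = a.(a.b.0 + c.c.0) | b.0 has moves ··a··> n14, ··b··> n16
  n12 = 0 | c.a.b.0 has moves ··c··> n17
  n13 = b.0 | a.b.0 has moves ··a··> n18, ··b··> n17
  n14 = (a.b.0 + c.c.0) | b.0 has moves ··a··> n18, ··b··> n19, ··c··> n20
  n15 = c.0 | a.b.0 has moves ··a··> n20, ··c··> n17
  n16 = a.(a.b.0 + c.c.0) | 0 has moves ··a··> n19
  n17 = 0 | a.b.0 has moves ··a··> n21
  n18 = b.0 | b.0 has moves ··b··> n21, ··b··> n22
  n19 = (a.b.0 + c.c.0) | 0 has moves ··a··> n22, ··c··> n23
  n20 = c.0 | b.0 has moves ··b··> n23, ··c··> n21
  n21 = 0 | b.0 has moves ··b··> n24
  n22 = b.0 | 0 has moves ··b··> n24
  n23 = c.0 | 0 has moves ··c··> n24
  n24 = 0 | 0 has moves ∅
Executing b from P (initial set {m0}):
  [1] b ⇒ {m2}
  ✓ P
Executing b from Q (initial set {n0}):
  [1] b ⇒ ∅  — Q cannot continue

b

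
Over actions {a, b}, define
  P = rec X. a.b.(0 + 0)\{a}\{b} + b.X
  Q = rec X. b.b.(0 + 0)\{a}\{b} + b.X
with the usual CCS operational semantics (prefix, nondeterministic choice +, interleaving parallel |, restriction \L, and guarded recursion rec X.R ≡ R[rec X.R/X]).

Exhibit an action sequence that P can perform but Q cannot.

a

LTS(P): 3 reachable states
  p0 = rec X. a.b.(0 + 0)\{a}\{b} + b.X has moves -a-> p1, -b-> p0
  p1 = b.(0 + 0)\{a}\{b} has moves -b-> p2
  p2 = (0 + 0)\{a}\{b} has moves deadlocked
LTS(Q): 3 reachable states
  q0 = rec X. b.b.(0 + 0)\{a}\{b} + b.X has moves -b-> q0, -b-> q1
  q1 = b.(0 + 0)\{a}\{b} has moves -b-> q2
  q2 = (0 + 0)\{a}\{b} has moves deadlocked
Run σ = ⟨a⟩ on P: start {p0}
  [1] a ⇒ {p1}
  ✓ P
Run σ = ⟨a⟩ on Q: start {q0}
  [1] a ⇒ ∅  — Q cannot continue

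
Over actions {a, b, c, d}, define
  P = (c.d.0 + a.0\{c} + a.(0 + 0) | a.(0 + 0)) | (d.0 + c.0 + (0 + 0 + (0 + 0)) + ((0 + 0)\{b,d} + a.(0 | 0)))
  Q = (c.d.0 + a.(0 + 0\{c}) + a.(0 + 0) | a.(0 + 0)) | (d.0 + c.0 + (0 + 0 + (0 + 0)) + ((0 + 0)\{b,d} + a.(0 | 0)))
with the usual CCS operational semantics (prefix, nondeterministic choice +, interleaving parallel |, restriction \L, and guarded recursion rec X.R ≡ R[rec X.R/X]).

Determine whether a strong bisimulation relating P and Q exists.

bisimilar

LTS(P): 21 reachable states
  u0 = (c.d.0 + a.0\{c} + a.(0 + 0) | a.(0 + 0)) | (d.0 + c.0 + (0 + 0 + (0 + 0)) + ((0 + 0)\{b,d} + a.(0 | 0))) has moves —a→ u1, —a→ u2, —a→ u3, —a→ u4, —c→ u5, —c→ u6, —d→ u5
  u1 = (0 + 0) | a.(0 + 0) | (d.0 + c.0 + (0 + 0 + (0 + 0)) + ((0 + 0)\{b,d} + a.(0 | 0))) has moves —a→ u7, —a→ u8, —c→ u9, —d→ u9
  u2 = (c.d.0 + a.0\{c} + a.(0 + 0) | a.(0 + 0)) | (0 | 0) has moves —a→ u10, —a→ u11, —a→ u8, —c→ u12
  u3 = 0\{c} | (d.0 + c.0 + (0 + 0 + (0 + 0)) + ((0 + 0)\{b,d} + a.(0 | 0))) has moves —a→ u10, —c→ u13, —d→ u13
  u4 = a.(0 + 0) | (0 + 0) | (d.0 + c.0 + (0 + 0 + (0 + 0)) + ((0 + 0)\{b,d} + a.(0 | 0))) has moves —a→ u11, —a→ u7, —c→ u14, —d→ u14
  u5 = (c.d.0 + a.0\{c} + a.(0 + 0) | a.(0 + 0)) | 0 has moves —a→ u13, —a→ u14, —a→ u9, —c→ u15
  u6 = d.0 | (d.0 + c.0 + (0 + 0 + (0 + 0)) + ((0 + 0)\{b,d} + a.(0 | 0))) has moves —a→ u12, —c→ u15, —d→ u15, —d→ u16
  u7 = (0 + 0) | (0 + 0) | (d.0 + c.0 + (0 + 0 + (0 + 0)) + ((0 + 0)\{b,d} + a.(0 | 0))) has moves —a→ u17, —c→ u18, —d→ u18
  u8 = (0 + 0) | a.(0 + 0) | (0 | 0) has moves —a→ u17
  u9 = (0 + 0) | a.(0 + 0) | 0 has moves —a→ u18
  u10 = 0\{c} | (0 | 0) has moves (no moves)
  u11 = a.(0 + 0) | (0 + 0) | (0 | 0) has moves —a→ u17
  u12 = d.0 | (0 | 0) has moves —d→ u19
  u13 = 0\{c} | 0 has moves (no moves)
  u14 = a.(0 + 0) | (0 + 0) | 0 has moves —a→ u18
  u15 = d.0 | 0 has moves —d→ u20
  u16 = 0 | (d.0 + c.0 + (0 + 0 + (0 + 0)) + ((0 + 0)\{b,d} + a.(0 | 0))) has moves —a→ u19, —c→ u20, —d→ u20
  u17 = (0 + 0) | (0 + 0) | (0 | 0) has moves (no moves)
  u18 = (0 + 0) | (0 + 0) | 0 has moves (no moves)
  u19 = 0 | (0 | 0) has moves (no moves)
  u20 = 0 | 0 has moves (no moves)
LTS(Q): 21 reachable states
  v0 = (c.d.0 + a.(0 + 0\{c}) + a.(0 + 0) | a.(0 + 0)) | (d.0 + c.0 + (0 + 0 + (0 + 0)) + ((0 + 0)\{b,d} + a.(0 | 0))) has moves —a→ v1, —a→ v2, —a→ v3, —a→ v4, —c→ v5, —c→ v6, —d→ v5
  v1 = (0 + 0) | a.(0 + 0) | (d.0 + c.0 + (0 + 0 + (0 + 0)) + ((0 + 0)\{b,d} + a.(0 | 0))) has moves —a→ v7, —a→ v8, —c→ v9, —d→ v9
  v2 = (0 + 0\{c}) | (d.0 + c.0 + (0 + 0 + (0 + 0)) + ((0 + 0)\{b,d} + a.(0 | 0))) has moves —a→ v10, —c→ v11, —d→ v11
  v3 = (c.d.0 + a.(0 + 0\{c}) + a.(0 + 0) | a.(0 + 0)) | (0 | 0) has moves —a→ v10, —a→ v12, —a→ v8, —c→ v13
  v4 = a.(0 + 0) | (0 + 0) | (d.0 + c.0 + (0 + 0 + (0 + 0)) + ((0 + 0)\{b,d} + a.(0 | 0))) has moves —a→ v12, —a→ v7, —c→ v14, —d→ v14
  v5 = (c.d.0 + a.(0 + 0\{c}) + a.(0 + 0) | a.(0 + 0)) | 0 has moves —a→ v11, —a→ v14, —a→ v9, —c→ v15
  v6 = d.0 | (d.0 + c.0 + (0 + 0 + (0 + 0)) + ((0 + 0)\{b,d} + a.(0 | 0))) has moves —a→ v13, —c→ v15, —d→ v15, —d→ v16
  v7 = (0 + 0) | (0 + 0) | (d.0 + c.0 + (0 + 0 + (0 + 0)) + ((0 + 0)\{b,d} + a.(0 | 0))) has moves —a→ v17, —c→ v18, —d→ v18
  v8 = (0 + 0) | a.(0 + 0) | (0 | 0) has moves —a→ v17
  v9 = (0 + 0) | a.(0 + 0) | 0 has moves —a→ v18
  v10 = (0 + 0\{c}) | (0 | 0) has moves (no moves)
  v11 = (0 + 0\{c}) | 0 has moves (no moves)
  v12 = a.(0 + 0) | (0 + 0) | (0 | 0) has moves —a→ v17
  v13 = d.0 | (0 | 0) has moves —d→ v19
  v14 = a.(0 + 0) | (0 + 0) | 0 has moves —a→ v18
  v15 = d.0 | 0 has moves —d→ v20
  v16 = 0 | (d.0 + c.0 + (0 + 0 + (0 + 0)) + ((0 + 0)\{b,d} + a.(0 | 0))) has moves —a→ v19, —c→ v20, —d→ v20
  v17 = (0 + 0) | (0 + 0) | (0 | 0) has moves (no moves)
  v18 = (0 + 0) | (0 + 0) | 0 has moves (no moves)
  v19 = 0 | (0 | 0) has moves (no moves)
  v20 = 0 | 0 has moves (no moves)
Bisimilarity quotient blocks:
  B0 = {u0, v0}
  B1 = {u2, u5, v3, v5}
  B2 = {u10, u13, u17, u18, u19, u20, v10, v11, v17, v18, v19, v20}
  B3 = {u12, u15, v13, v15}
  B4 = {u11, u14, u8, u9, v12, v14, v8, v9}
  B5 = {u1, u4, v1, v4}
  B6 = {u16, u3, u7, v16, v2, v7}
  B7 = {u6, v6}
u0 ∈ B0, v0 ∈ B0 → same block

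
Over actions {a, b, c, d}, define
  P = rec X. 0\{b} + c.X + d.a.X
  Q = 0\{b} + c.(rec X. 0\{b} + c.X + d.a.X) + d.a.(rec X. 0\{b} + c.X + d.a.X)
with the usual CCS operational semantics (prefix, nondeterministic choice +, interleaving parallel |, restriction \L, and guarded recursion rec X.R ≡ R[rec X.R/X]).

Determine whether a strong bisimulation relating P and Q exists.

YES

P's transition system — 2 states:
  u0 = rec X. 0\{b} + c.X + d.a.X → =c=> u0, =d=> u1
  u1 = a.(rec X. 0\{b} + c.X + d.a.X) → =a=> u0
Q's transition system — 3 states:
  v0 = 0\{b} + c.(rec X. 0\{b} + c.X + d.a.X) + d.a.(rec X. 0\{b} + c.X + d.a.X) → =c=> v1, =d=> v2
  v1 = rec X. 0\{b} + c.X + d.a.X → =c=> v1, =d=> v2
  v2 = a.(rec X. 0\{b} + c.X + d.a.X) → =a=> v1
Bisimilarity quotient blocks:
  B0 = {u0, v0, v1}
  B1 = {u1, v2}
u0 ∈ B0, v0 ∈ B0 → same block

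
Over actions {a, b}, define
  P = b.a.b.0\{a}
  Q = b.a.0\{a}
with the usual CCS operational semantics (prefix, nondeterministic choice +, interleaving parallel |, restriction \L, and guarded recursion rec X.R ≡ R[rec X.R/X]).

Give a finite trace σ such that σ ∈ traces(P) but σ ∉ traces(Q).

bab

Reachable graph of P (4 states):
  p0 = b.a.b.0\{a} → --b--▸ p1
  p1 = a.b.0\{a} → --a--▸ p2
  p2 = b.0\{a} → --b--▸ p3
  p3 = 0\{a} → stopped
Reachable graph of Q (3 states):
  q0 = b.a.0\{a} → --b--▸ q1
  q1 = a.0\{a} → --a--▸ q2
  q2 = 0\{a} → stopped
Executing bab from P (initial set {p0}):
  [1] b ⇒ {p1}
  [2] a ⇒ {p2}
  [3] b ⇒ {p3}
  — P admits the full trace.
Executing bab from Q (initial set {q0}):
  [1] b ⇒ {q1}
  [2] a ⇒ {q2}
  [3] b ⇒ ∅ (Q stuck)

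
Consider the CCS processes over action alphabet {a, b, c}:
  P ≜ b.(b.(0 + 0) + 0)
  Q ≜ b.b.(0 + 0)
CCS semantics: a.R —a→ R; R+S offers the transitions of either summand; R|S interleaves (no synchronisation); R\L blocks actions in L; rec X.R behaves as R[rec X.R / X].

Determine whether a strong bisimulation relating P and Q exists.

YES

P's transition system — 3 states:
  p0 = b.(b.(0 + 0) + 0) has moves ··b··> p1
  p1 = b.(0 + 0) + 0 has moves ··b··> p2
  p2 = 0 + 0 has moves deadlocked
Q's transition system — 3 states:
  q0 = b.b.(0 + 0) has moves ··b··> q1
  q1 = b.(0 + 0) has moves ··b··> q2
  q2 = 0 + 0 has moves deadlocked
Bisimilarity quotient blocks:
  B0 = {p0, q0}
  B1 = {p1, q1}
  B2 = {p2, q2}
p0 ∈ B0, q0 ∈ B0 → same block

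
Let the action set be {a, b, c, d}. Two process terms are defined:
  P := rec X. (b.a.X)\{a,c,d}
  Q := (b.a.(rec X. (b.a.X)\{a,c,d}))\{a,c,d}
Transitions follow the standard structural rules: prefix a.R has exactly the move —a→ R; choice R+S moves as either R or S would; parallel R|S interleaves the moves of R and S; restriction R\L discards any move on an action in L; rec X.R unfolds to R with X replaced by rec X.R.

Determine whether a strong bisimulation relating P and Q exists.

Reachable graph of P (2 states):
  m0 = rec X. (b.a.X)\{a,c,d} → —b→ m1
  m1 = (a.(rec X. (b.a.X)\{a,c,d}))\{a,c,d} → (no moves)
Reachable graph of Q (2 states):
  n0 = (b.a.(rec X. (b.a.X)\{a,c,d}))\{a,c,d} → —b→ n1
  n1 = (a.(rec X. (b.a.X)\{a,c,d}))\{a,c,d} → (no moves)
Partition-refinement fixed point:
  B0 = {m0, n0}
  B1 = {m1, n1}
m0 ∈ B0, n0 ∈ B0 → same block

P ~ Q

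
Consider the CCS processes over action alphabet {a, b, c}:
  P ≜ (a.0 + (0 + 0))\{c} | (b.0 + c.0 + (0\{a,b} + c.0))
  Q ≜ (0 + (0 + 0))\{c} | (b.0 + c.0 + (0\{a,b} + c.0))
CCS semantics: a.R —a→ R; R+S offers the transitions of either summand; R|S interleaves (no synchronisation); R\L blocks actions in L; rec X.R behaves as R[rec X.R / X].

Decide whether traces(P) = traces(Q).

Reachable graph of P (4 states):
  u0 = (a.0 + (0 + 0))\{c} | (b.0 + c.0 + (0\{a,b} + c.0)) has moves --a--▸ u1, --b--▸ u2, --c--▸ u2
  u1 = 0\{c} | (b.0 + c.0 + (0\{a,b} + c.0)) has moves --b--▸ u3, --c--▸ u3
  u2 = (a.0 + (0 + 0))\{c} | 0 has moves --a--▸ u3
  u3 = 0\{c} | 0 has moves deadlocked
Reachable graph of Q (2 states):
  v0 = (0 + (0 + 0))\{c} | (b.0 + c.0 + (0\{a,b} + c.0)) has moves --b--▸ v1, --c--▸ v1
  v1 = (0 + (0 + 0))\{c} | 0 has moves deadlocked
Trace ⟨a⟩ through P, begin at {u0}:
  after a @ step 1: {u1}
  — P admits the full trace.
Trace ⟨a⟩ through Q, begin at {v0}:
  after a @ step 1: ∅  — Q cannot continue

traces(P) ≠ traces(Q) — witness ⟨a⟩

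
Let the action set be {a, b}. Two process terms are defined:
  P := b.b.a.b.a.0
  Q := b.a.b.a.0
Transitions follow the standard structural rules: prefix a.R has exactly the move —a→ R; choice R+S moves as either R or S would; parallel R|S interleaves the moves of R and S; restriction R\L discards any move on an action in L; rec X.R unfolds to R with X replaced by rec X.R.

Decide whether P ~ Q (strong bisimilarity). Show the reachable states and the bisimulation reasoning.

P ≁ Q

P's transition system — 6 states:
  u0 = b.b.a.b.a.0 has moves =b=> u1
  u1 = b.a.b.a.0 has moves =b=> u2
  u2 = a.b.a.0 has moves =a=> u3
  u3 = b.a.0 has moves =b=> u4
  u4 = a.0 has moves =a=> u5
  u5 = 0 has moves ∅
Q's transition system — 5 states:
  v0 = b.a.b.a.0 has moves =b=> v1
  v1 = a.b.a.0 has moves =a=> v2
  v2 = b.a.0 has moves =b=> v3
  v3 = a.0 has moves =a=> v4
  v4 = 0 has moves ∅
Bisimilarity quotient blocks:
  B0 = {u0}
  B1 = {u1, v0}
  B2 = {u2, v1}
  B3 = {u3, v2}
  B4 = {u4, v3}
  B5 = {u5, v4}
u0 ∈ B0, v0 ∈ B1 → different blocks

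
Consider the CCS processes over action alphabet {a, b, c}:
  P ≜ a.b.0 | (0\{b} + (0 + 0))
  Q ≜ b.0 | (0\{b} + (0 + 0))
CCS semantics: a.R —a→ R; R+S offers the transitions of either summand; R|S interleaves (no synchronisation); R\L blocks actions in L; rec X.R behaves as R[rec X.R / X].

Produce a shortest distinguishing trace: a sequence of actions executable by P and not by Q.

a

P's transition system — 3 states:
  p0 = a.b.0 | (0\{b} + (0 + 0)) has moves ··a··> p1
  p1 = b.0 | (0\{b} + (0 + 0)) has moves ··b··> p2
  p2 = 0 | (0\{b} + (0 + 0)) has moves deadlocked
Q's transition system — 2 states:
  q0 = b.0 | (0\{b} + (0 + 0)) has moves ··b··> q1
  q1 = 0 | (0\{b} + (0 + 0)) has moves deadlocked
Executing a from P (initial set {p0}):
  [1] a ⇒ {p1}
  P completes σ.
Executing a from Q (initial set {q0}):
  [1] a ⇒ no successor for Q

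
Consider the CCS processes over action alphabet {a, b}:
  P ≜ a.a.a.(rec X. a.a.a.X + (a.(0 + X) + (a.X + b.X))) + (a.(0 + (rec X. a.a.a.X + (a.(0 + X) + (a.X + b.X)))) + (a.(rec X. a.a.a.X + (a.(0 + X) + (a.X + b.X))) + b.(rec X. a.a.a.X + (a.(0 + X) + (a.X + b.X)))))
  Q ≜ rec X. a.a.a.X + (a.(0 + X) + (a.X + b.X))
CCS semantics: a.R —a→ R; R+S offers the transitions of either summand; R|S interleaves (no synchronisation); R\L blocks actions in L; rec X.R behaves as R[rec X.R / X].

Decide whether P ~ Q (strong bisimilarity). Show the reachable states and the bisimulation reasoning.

LTS(P): 5 reachable states
  p0 = a.a.a.(rec X. a.a.a.X + (a.(0 + X) + (a.X + b.X))) + (a.(0 + (rec X. a.a.a.X + (a.(0 + X) + (a.X + b.X)))) + (a.(rec X. a.a.a.X + (a.(0 + X) + (a.X + b.X))) + b.(rec X. a.a.a.X + (a.(0 + X) + (a.X + b.X))))) → —a→ p1, —a→ p2, —a→ p3, —b→ p3
  p1 = 0 + (rec X. a.a.a.X + (a.(0 + X) + (a.X + b.X))) → —a→ p1, —a→ p2, —a→ p3, —b→ p3
  p2 = a.a.(rec X. a.a.a.X + (a.(0 + X) + (a.X + b.X))) → —a→ p4
  p3 = rec X. a.a.a.X + (a.(0 + X) + (a.X + b.X)) → —a→ p1, —a→ p2, —a→ p3, —b→ p3
  p4 = a.(rec X. a.a.a.X + (a.(0 + X) + (a.X + b.X))) → —a→ p3
LTS(Q): 4 reachable states
  q0 = rec X. a.a.a.X + (a.(0 + X) + (a.X + b.X)) → —a→ q0, —a→ q1, —a→ q2, —b→ q0
  q1 = 0 + (rec X. a.a.a.X + (a.(0 + X) + (a.X + b.X))) → —a→ q0, —a→ q1, —a→ q2, —b→ q0
  q2 = a.a.(rec X. a.a.a.X + (a.(0 + X) + (a.X + b.X))) → —a→ q3
  q3 = a.(rec X. a.a.a.X + (a.(0 + X) + (a.X + b.X))) → —a→ q0
Partition-refinement fixed point:
  B0 = {p0, p1, p3, q0, q1}
  B1 = {p2, q2}
  B2 = {p4, q3}
p0 ∈ B0, q0 ∈ B0 → same block

YES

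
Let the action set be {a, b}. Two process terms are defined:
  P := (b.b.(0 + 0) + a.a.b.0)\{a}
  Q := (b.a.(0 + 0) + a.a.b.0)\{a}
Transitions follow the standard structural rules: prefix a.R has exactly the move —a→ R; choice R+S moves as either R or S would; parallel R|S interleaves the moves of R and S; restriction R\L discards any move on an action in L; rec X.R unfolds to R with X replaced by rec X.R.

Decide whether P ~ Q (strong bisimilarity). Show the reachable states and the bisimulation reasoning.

P ≁ Q

LTS(P): 3 reachable states
  p0 = (b.b.(0 + 0) + a.a.b.0)\{a} | -b-> p1
  p1 = (b.(0 + 0))\{a} | -b-> p2
  p2 = (0 + 0)\{a} | (no moves)
LTS(Q): 2 reachable states
  q0 = (b.a.(0 + 0) + a.a.b.0)\{a} | -b-> q1
  q1 = (a.(0 + 0))\{a} | (no moves)
Coarsest stable partition (strong bisimilarity classes):
  B0 = {p0}
  B1 = {p1, q0}
  B2 = {p2, q1}
p0 ∈ B0, q0 ∈ B1 → different blocks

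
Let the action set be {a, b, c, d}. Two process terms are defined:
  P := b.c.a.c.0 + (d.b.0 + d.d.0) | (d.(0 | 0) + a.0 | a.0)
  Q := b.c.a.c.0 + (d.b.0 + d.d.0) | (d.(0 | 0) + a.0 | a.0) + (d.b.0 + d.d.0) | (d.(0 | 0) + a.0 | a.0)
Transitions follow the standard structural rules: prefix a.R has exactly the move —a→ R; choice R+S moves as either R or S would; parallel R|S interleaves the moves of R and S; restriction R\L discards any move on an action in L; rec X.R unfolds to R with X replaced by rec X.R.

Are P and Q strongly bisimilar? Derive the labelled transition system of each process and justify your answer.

bisimilar

LTS(P): 20 reachable states
  m0 = b.c.a.c.0 + (d.b.0 + d.d.0) | (d.(0 | 0) + a.0 | a.0) ⊢ --a--▸ m1, --a--▸ m2, --b--▸ m3, --d--▸ m4, --d--▸ m5, --d--▸ m6
  m1 = (d.b.0 + d.d.0) | (0 | a.0) ⊢ --a--▸ m4, --d--▸ m7, --d--▸ m8
  m2 = (d.b.0 + d.d.0) | (a.0 | 0) ⊢ --a--▸ m4, --d--▸ m10, --d--▸ m9
  m3 = c.a.c.0 ⊢ --c--▸ m11
  m4 = (d.b.0 + d.d.0) | (0 | 0) ⊢ --d--▸ m12, --d--▸ m13
  m5 = b.0 | (d.(0 | 0) + a.0 | a.0) ⊢ --a--▸ m7, --a--▸ m9, --b--▸ m14, --d--▸ m12
  m6 = d.0 | (d.(0 | 0) + a.0 | a.0) ⊢ --a--▸ m10, --a--▸ m8, --d--▸ m13, --d--▸ m14
  m7 = b.0 | (0 | a.0) ⊢ --a--▸ m12, --b--▸ m15
  m8 = d.0 | (0 | a.0) ⊢ --a--▸ m13, --d--▸ m15
  m9 = b.0 | (a.0 | 0) ⊢ --a--▸ m12, --b--▸ m16
  m10 = d.0 | (a.0 | 0) ⊢ --a--▸ m13, --d--▸ m16
  m11 = a.c.0 ⊢ --a--▸ m17
  m12 = b.0 | (0 | 0) ⊢ --b--▸ m18
  m13 = d.0 | (0 | 0) ⊢ --d--▸ m18
  m14 = 0 | (d.(0 | 0) + a.0 | a.0) ⊢ --a--▸ m15, --a--▸ m16, --d--▸ m18
  m15 = 0 | (0 | a.0) ⊢ --a--▸ m18
  m16 = 0 | (a.0 | 0) ⊢ --a--▸ m18
  m17 = c.0 ⊢ --c--▸ m19
  m18 = 0 | (0 | 0) ⊢ (no moves)
  m19 = 0 ⊢ (no moves)
LTS(Q): 20 reachable states
  n0 = b.c.a.c.0 + (d.b.0 + d.d.0) | (d.(0 | 0) + a.0 | a.0) + (d.b.0 + d.d.0) | (d.(0 | 0) + a.0 | a.0) ⊢ --a--▸ n1, --a--▸ n2, --b--▸ n3, --d--▸ n4, --d--▸ n5, --d--▸ n6
  n1 = (d.b.0 + d.d.0) | (0 | a.0) ⊢ --a--▸ n4, --d--▸ n7, --d--▸ n8
  n2 = (d.b.0 + d.d.0) | (a.0 | 0) ⊢ --a--▸ n4, --d--▸ n10, --d--▸ n9
  n3 = c.a.c.0 ⊢ --c--▸ n11
  n4 = (d.b.0 + d.d.0) | (0 | 0) ⊢ --d--▸ n12, --d--▸ n13
  n5 = b.0 | (d.(0 | 0) + a.0 | a.0) ⊢ --a--▸ n7, --a--▸ n9, --b--▸ n14, --d--▸ n12
  n6 = d.0 | (d.(0 | 0) + a.0 | a.0) ⊢ --a--▸ n10, --a--▸ n8, --d--▸ n13, --d--▸ n14
  n7 = b.0 | (0 | a.0) ⊢ --a--▸ n12, --b--▸ n15
  n8 = d.0 | (0 | a.0) ⊢ --a--▸ n13, --d--▸ n15
  n9 = b.0 | (a.0 | 0) ⊢ --a--▸ n12, --b--▸ n16
  n10 = d.0 | (a.0 | 0) ⊢ --a--▸ n13, --d--▸ n16
  n11 = a.c.0 ⊢ --a--▸ n17
  n12 = b.0 | (0 | 0) ⊢ --b--▸ n18
  n13 = d.0 | (0 | 0) ⊢ --d--▸ n18
  n14 = 0 | (d.(0 | 0) + a.0 | a.0) ⊢ --a--▸ n15, --a--▸ n16, --d--▸ n18
  n15 = 0 | (0 | a.0) ⊢ --a--▸ n18
  n16 = 0 | (a.0 | 0) ⊢ --a--▸ n18
  n17 = c.0 ⊢ --c--▸ n19
  n18 = 0 | (0 | 0) ⊢ (no moves)
  n19 = 0 ⊢ (no moves)
Bisimilarity quotient blocks:
  B0 = {m0, n0}
  B1 = {m1, m2, n1, n2}
  B2 = {m7, m9, n7, n9}
  B3 = {m12, n12}
  B4 = {m18, m19, n18, n19}
  B5 = {m15, m16, n15, n16}
  B6 = {m4, n4}
  B7 = {m13, n13}
  B8 = {m10, m8, n10, n8}
  B9 = {m3, n3}
  B10 = {m11, n11}
  B11 = {m17, n17}
  B12 = {m6, n6}
  B13 = {m14, n14}
  B14 = {m5, n5}
m0 ∈ B0, n0 ∈ B0 → same block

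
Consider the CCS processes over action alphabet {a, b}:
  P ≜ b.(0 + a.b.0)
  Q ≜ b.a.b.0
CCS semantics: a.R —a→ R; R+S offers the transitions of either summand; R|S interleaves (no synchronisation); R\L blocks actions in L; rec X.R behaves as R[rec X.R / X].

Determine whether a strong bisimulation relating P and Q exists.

Reachable graph of P (4 states):
  u0 = b.(0 + a.b.0) | —b→ u1
  u1 = 0 + a.b.0 | —a→ u2
  u2 = b.0 | —b→ u3
  u3 = 0 | deadlocked
Reachable graph of Q (4 states):
  v0 = b.a.b.0 | —b→ v1
  v1 = a.b.0 | —a→ v2
  v2 = b.0 | —b→ v3
  v3 = 0 | deadlocked
Bisimilarity quotient blocks:
  B0 = {u0, v0}
  B1 = {u1, v1}
  B2 = {u2, v2}
  B3 = {u3, v3}
u0 ∈ B0, v0 ∈ B0 → same block

YES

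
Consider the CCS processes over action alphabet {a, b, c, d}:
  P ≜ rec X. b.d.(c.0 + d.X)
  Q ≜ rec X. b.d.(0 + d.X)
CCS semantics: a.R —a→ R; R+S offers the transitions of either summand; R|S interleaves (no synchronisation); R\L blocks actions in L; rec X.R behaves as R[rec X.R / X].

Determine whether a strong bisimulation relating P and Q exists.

not bisimilar

P's transition system — 4 states:
  s0 = rec X. b.d.(c.0 + d.X) → -b-> s1
  s1 = d.(c.0 + d.(rec X. b.d.(c.0 + d.X))) → -d-> s2
  s2 = c.0 + d.(rec X. b.d.(c.0 + d.X)) → -c-> s3, -d-> s0
  s3 = 0 → (no moves)
Q's transition system — 3 states:
  t0 = rec X. b.d.(0 + d.X) → -b-> t1
  t1 = d.(0 + d.(rec X. b.d.(0 + d.X))) → -d-> t2
  t2 = 0 + d.(rec X. b.d.(0 + d.X)) → -d-> t0
Partition-refinement fixed point:
  B0 = {s0}
  B1 = {s1}
  B2 = {s2}
  B3 = {s3}
  B4 = {t0}
  B5 = {t1}
  B6 = {t2}
s0 ∈ B0, t0 ∈ B4 → different blocks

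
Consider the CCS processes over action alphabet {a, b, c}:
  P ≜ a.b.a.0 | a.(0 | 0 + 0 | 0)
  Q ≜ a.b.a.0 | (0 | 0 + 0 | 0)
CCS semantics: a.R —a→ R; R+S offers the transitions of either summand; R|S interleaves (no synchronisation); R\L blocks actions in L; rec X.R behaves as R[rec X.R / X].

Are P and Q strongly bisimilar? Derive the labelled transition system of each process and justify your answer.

P's transition system — 8 states:
  m0 = a.b.a.0 | a.(0 | 0 + 0 | 0) has moves =a=> m1, =a=> m2
  m1 = a.b.a.0 | (0 | 0 + 0 | 0) has moves =a=> m3
  m2 = b.a.0 | a.(0 | 0 + 0 | 0) has moves =a=> m3, =b=> m4
  m3 = b.a.0 | (0 | 0 + 0 | 0) has moves =b=> m5
  m4 = a.0 | a.(0 | 0 + 0 | 0) has moves =a=> m5, =a=> m6
  m5 = a.0 | (0 | 0 + 0 | 0) has moves =a=> m7
  m6 = 0 | a.(0 | 0 + 0 | 0) has moves =a=> m7
  m7 = 0 | (0 | 0 + 0 | 0) has moves ·
Q's transition system — 4 states:
  n0 = a.b.a.0 | (0 | 0 + 0 | 0) has moves =a=> n1
  n1 = b.a.0 | (0 | 0 + 0 | 0) has moves =b=> n2
  n2 = a.0 | (0 | 0 + 0 | 0) has moves =a=> n3
  n3 = 0 | (0 | 0 + 0 | 0) has moves ·
Coarsest stable partition (strong bisimilarity classes):
  B0 = {m0}
  B1 = {m2}
  B2 = {m4}
  B3 = {m5, m6, n2}
  B4 = {m7, n3}
  B5 = {m3, n1}
  B6 = {m1, n0}
m0 ∈ B0, n0 ∈ B6 → different blocks

not bisimilar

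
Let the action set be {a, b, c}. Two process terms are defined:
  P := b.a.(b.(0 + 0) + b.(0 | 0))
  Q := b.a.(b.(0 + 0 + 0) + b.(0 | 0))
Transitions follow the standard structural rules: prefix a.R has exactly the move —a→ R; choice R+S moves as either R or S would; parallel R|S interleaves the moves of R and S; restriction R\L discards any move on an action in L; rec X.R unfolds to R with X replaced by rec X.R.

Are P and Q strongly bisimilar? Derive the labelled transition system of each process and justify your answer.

LTS(P): 5 reachable states
  s0 = b.a.(b.(0 + 0) + b.(0 | 0)) :: -b-> s1
  s1 = a.(b.(0 + 0) + b.(0 | 0)) :: -a-> s2
  s2 = b.(0 + 0) + b.(0 | 0) :: -b-> s3, -b-> s4
  s3 = 0 + 0 :: deadlocked
  s4 = 0 | 0 :: deadlocked
LTS(Q): 5 reachable states
  t0 = b.a.(b.(0 + 0 + 0) + b.(0 | 0)) :: -b-> t1
  t1 = a.(b.(0 + 0 + 0) + b.(0 | 0)) :: -a-> t2
  t2 = b.(0 + 0 + 0) + b.(0 | 0) :: -b-> t3, -b-> t4
  t3 = 0 + 0 + 0 :: deadlocked
  t4 = 0 | 0 :: deadlocked
Partition-refinement fixed point:
  B0 = {s0, t0}
  B1 = {s1, t1}
  B2 = {s2, t2}
  B3 = {s3, s4, t3, t4}
s0 ∈ B0, t0 ∈ B0 → same block

YES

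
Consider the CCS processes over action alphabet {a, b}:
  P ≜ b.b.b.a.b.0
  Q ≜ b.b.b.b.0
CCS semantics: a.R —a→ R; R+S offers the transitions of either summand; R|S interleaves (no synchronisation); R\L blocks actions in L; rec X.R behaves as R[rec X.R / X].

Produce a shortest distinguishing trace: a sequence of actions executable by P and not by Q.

LTS(P): 6 reachable states
  s0 = b.b.b.a.b.0 → ··b··> s1
  s1 = b.b.a.b.0 → ··b··> s2
  s2 = b.a.b.0 → ··b··> s3
  s3 = a.b.0 → ··a··> s4
  s4 = b.0 → ··b··> s5
  s5 = 0 → deadlocked
LTS(Q): 5 reachable states
  t0 = b.b.b.b.0 → ··b··> t1
  t1 = b.b.b.0 → ··b··> t2
  t2 = b.b.0 → ··b··> t3
  t3 = b.0 → ··b··> t4
  t4 = 0 → deadlocked
Trace ⟨bbba⟩ through P, begin at {s0}:
  after b @ step 1: {s1}
  after b @ step 2: {s2}
  after b @ step 3: {s3}
  after a @ step 4: {s4}
  ✓ P
Trace ⟨bbba⟩ through Q, begin at {t0}:
  after b @ step 1: {t1}
  after b @ step 2: {t2}
  after b @ step 3: {t3}
  after a @ step 4: ∅  — Q cannot continue

bbba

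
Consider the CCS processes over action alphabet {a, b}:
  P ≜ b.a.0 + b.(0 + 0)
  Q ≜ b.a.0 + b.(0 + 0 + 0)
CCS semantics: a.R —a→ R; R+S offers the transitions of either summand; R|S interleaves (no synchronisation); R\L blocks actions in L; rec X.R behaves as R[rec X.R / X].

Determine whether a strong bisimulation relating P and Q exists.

bisimilar

LTS(P): 4 reachable states
  m0 = b.a.0 + b.(0 + 0) → —b→ m1, —b→ m2
  m1 = 0 + 0 → ∅
  m2 = a.0 → —a→ m3
  m3 = 0 → ∅
LTS(Q): 4 reachable states
  n0 = b.a.0 + b.(0 + 0 + 0) → —b→ n1, —b→ n2
  n1 = 0 + 0 + 0 → ∅
  n2 = a.0 → —a→ n3
  n3 = 0 → ∅
Bisimilarity quotient blocks:
  B0 = {m0, n0}
  B1 = {m2, n2}
  B2 = {m1, m3, n1, n3}
m0 ∈ B0, n0 ∈ B0 → same block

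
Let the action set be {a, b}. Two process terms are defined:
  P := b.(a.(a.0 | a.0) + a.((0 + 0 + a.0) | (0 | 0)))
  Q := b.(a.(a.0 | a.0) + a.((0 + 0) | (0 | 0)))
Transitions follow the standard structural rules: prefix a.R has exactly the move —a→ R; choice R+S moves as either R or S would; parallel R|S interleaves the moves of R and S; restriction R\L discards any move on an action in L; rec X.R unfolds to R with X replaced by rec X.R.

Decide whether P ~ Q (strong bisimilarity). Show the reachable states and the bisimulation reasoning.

LTS(P): 8 reachable states
  s0 = b.(a.(a.0 | a.0) + a.((0 + 0 + a.0) | (0 | 0))) → —b→ s1
  s1 = a.(a.0 | a.0) + a.((0 + 0 + a.0) | (0 | 0)) → —a→ s2, —a→ s3
  s2 = (0 + 0 + a.0) | (0 | 0) → —a→ s4
  s3 = a.0 | a.0 → —a→ s5, —a→ s6
  s4 = 0 | (0 | 0) → ∅
  s5 = 0 | a.0 → —a→ s7
  s6 = a.0 | 0 → —a→ s7
  s7 = 0 | 0 → ∅
LTS(Q): 7 reachable states
  t0 = b.(a.(a.0 | a.0) + a.((0 + 0) | (0 | 0))) → —b→ t1
  t1 = a.(a.0 | a.0) + a.((0 + 0) | (0 | 0)) → —a→ t2, —a→ t3
  t2 = (0 + 0) | (0 | 0) → ∅
  t3 = a.0 | a.0 → —a→ t4, —a→ t5
  t4 = 0 | a.0 → —a→ t6
  t5 = a.0 | 0 → —a→ t6
  t6 = 0 | 0 → ∅
Coarsest stable partition (strong bisimilarity classes):
  B0 = {s0}
  B1 = {s1}
  B2 = {s2, s5, s6, t4, t5}
  B3 = {s4, s7, t2, t6}
  B4 = {s3, t3}
  B5 = {t0}
  B6 = {t1}
s0 ∈ B0, t0 ∈ B5 → different blocks

NO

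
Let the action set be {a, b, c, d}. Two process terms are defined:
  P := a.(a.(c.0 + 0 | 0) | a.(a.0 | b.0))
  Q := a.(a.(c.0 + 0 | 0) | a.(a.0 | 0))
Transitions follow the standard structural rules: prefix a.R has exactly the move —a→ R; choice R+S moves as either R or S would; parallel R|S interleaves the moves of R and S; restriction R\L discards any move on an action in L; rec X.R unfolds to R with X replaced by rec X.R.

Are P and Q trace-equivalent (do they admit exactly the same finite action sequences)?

traces(P) ≠ traces(Q) — witness ⟨aab⟩

Reachable graph of P (16 states):
  p0 = a.(a.(c.0 + 0 | 0) | a.(a.0 | b.0)) has moves =a=> p1
  p1 = a.(c.0 + 0 | 0) | a.(a.0 | b.0) has moves =a=> p2, =a=> p3
  p2 = (c.0 + 0 | 0) | a.(a.0 | b.0) has moves =a=> p4, =c=> p5
  p3 = a.(c.0 + 0 | 0) | (a.0 | b.0) has moves =a=> p4, =a=> p6, =b=> p7
  p4 = (c.0 + 0 | 0) | (a.0 | b.0) has moves =a=> p8, =b=> p9, =c=> p10
  p5 = 0 | a.(a.0 | b.0) has moves =a=> p10
  p6 = a.(c.0 + 0 | 0) | (0 | b.0) has moves =a=> p8, =b=> p11
  p7 = a.(c.0 + 0 | 0) | (a.0 | 0) has moves =a=> p11, =a=> p9
  p8 = (c.0 + 0 | 0) | (0 | b.0) has moves =b=> p12, =c=> p13
  p9 = (c.0 + 0 | 0) | (a.0 | 0) has moves =a=> p12, =c=> p14
  p10 = 0 | (a.0 | b.0) has moves =a=> p13, =b=> p14
  p11 = a.(c.0 + 0 | 0) | (0 | 0) has moves =a=> p12
  p12 = (c.0 + 0 | 0) | (0 | 0) has moves =c=> p15
  p13 = 0 | (0 | b.0) has moves =b=> p15
  p14 = 0 | (a.0 | 0) has moves =a=> p15
  p15 = 0 | (0 | 0) has moves (no moves)
Reachable graph of Q (10 states):
  q0 = a.(a.(c.0 + 0 | 0) | a.(a.0 | 0)) has moves =a=> q1
  q1 = a.(c.0 + 0 | 0) | a.(a.0 | 0) has moves =a=> q2, =a=> q3
  q2 = (c.0 + 0 | 0) | a.(a.0 | 0) has moves =a=> q4, =c=> q5
  q3 = a.(c.0 + 0 | 0) | (a.0 | 0) has moves =a=> q4, =a=> q6
  q4 = (c.0 + 0 | 0) | (a.0 | 0) has moves =a=> q7, =c=> q8
  q5 = 0 | a.(a.0 | 0) has moves =a=> q8
  q6 = a.(c.0 + 0 | 0) | (0 | 0) has moves =a=> q7
  q7 = (c.0 + 0 | 0) | (0 | 0) has moves =c=> q9
  q8 = 0 | (a.0 | 0) has moves =a=> q9
  q9 = 0 | (0 | 0) has moves (no moves)
Run σ = ⟨aab⟩ on P: start {p0}
  step 1 (a): {p1}
  step 2 (a): {p2, p3}
  step 3 (b): {p7}
  — P admits the full trace.
Run σ = ⟨aab⟩ on Q: start {q0}
  step 1 (a): {q1}
  step 2 (a): {q2, q3}
  step 3 (b): no successor for Q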